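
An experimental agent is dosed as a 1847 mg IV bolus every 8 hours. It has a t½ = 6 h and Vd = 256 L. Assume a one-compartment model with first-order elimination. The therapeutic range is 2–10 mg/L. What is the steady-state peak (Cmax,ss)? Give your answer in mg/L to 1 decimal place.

12.0 mg/L

Over one 8-h interval, 8/6 ≈ 1.3333 half-lives elapse, leaving f ≈ 0.3969 of each dose.
Accumulation ratio R = 1/(1 − f) ≈ 1/0.6031 ≈ 1.6581.
Single-dose peak C₀ = D/Vd = 1847/256 ≈ 7.215 mg/L.
Steady-state peak Cmax,ss = C₀·R ≈ 7.215 × 1.6581 ≈ 11.963 mg/L.
Peak 12.0 mg/L vs MTC 10 mg/L: exceeds toxic threshold.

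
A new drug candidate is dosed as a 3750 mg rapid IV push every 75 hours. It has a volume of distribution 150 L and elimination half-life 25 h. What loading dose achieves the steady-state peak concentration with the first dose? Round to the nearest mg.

4286 mg

f = (1/2)^(75/25) ≈ 0.125000; accumulation ratio R = 1/(1−f) ≈ 1.14286.
Loading dose to hit Cmax,ss on first dose: D_load = D_maint·R ≈ 3750 × 1.14286 ≈ 4285.73 mg.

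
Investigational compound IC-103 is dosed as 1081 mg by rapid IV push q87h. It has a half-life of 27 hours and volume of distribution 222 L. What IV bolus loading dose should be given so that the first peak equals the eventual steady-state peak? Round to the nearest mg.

f = (1/2)^(87/27) ≈ 0.107155; accumulation ratio R = 1/(1−f) ≈ 1.12002.
Loading dose to hit Cmax,ss on first dose: D_load = D_maint·R ≈ 1081 × 1.12002 ≈ 1210.74 mg.

1211 mg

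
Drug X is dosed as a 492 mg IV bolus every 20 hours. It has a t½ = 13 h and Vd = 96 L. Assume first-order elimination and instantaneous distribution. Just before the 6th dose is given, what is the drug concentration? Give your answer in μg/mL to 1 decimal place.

f = (1/2)^(τ/t½) = (1/2)^(20/13) ≈ 0.3443.
C₀ = D/Vd = 492/96 ≈ 5.125 μg/mL.
Before the 6th dose, 5 doses have been given. Superposition: Cmin = C₀·(f + f² + … + f^5).
≈ 5.125 × (0.3443 + 0.1185 + 0.0408 + 0.0141 + 0.0048) ≈ 5.125 × 0.5225 ≈ 2.678 μg/mL.

2.7 μg/mL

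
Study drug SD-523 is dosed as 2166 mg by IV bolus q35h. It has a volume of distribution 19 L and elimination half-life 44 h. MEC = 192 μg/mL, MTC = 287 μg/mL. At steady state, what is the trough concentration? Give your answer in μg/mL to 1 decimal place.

τ/t½ = 35/44 ≈ 0.79545, so fraction remaining f = (1/2)^(35/44) ≈ 0.5762.
Accumulation ratio R = 1/(1 − f) ≈ 1/0.4238 ≈ 2.3596.
Each bolus raises the concentration by D/Vd = 2166/19 ≈ 114.000 μg/mL.
Cmax,ss = C₀/(1 − f) ≈ 114.000/0.4238 ≈ 268.995 μg/mL.
One interval later, Cmin,ss = Cmax,ss·e^(−kτ) ≈ 268.995 × 0.5762 ≈ 154.995 μg/mL.
Trough 155.0 μg/mL vs MEC 192 μg/mL: subtherapeutic.

155.0 μg/mL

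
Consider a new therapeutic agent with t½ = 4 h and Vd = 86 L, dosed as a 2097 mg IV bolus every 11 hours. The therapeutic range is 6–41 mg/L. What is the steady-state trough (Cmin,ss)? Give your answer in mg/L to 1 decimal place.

k = ln2/t½ = ln2/4 ≈ 0.173287 h⁻¹; fraction remaining f = e^(−kτ) = e^(−0.173287×11) ≈ 0.1487.
Accumulation ratio R = 1/(1 − f) ≈ 1/0.8513 ≈ 1.1747.
Single-dose peak C₀ = D/Vd = 2097/86 ≈ 24.384 mg/L.
Cmax,ss = C₀/(1 − f) ≈ 24.384/0.8513 ≈ 28.643 mg/L.
Steady-state trough Cmin,ss = Cmax,ss·f ≈ 28.643 × 0.1487 ≈ 4.259 mg/L.
Trough 4.3 mg/L vs MEC 6 mg/L: subtherapeutic.

4.3 mg/L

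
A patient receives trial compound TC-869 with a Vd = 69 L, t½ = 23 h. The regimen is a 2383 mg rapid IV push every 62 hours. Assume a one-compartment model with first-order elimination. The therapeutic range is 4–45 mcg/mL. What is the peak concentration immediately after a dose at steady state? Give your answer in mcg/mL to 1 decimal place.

k = ln2/t½ = ln2/23 ≈ 0.030137 h⁻¹; fraction remaining f = e^(−kτ) = e^(−0.030137×62) ≈ 0.1544.
At steady state, accumulation factor R = 1/(1 − e^(−kτ)) ≈ 1.1826.
Single-dose peak C₀ = D/Vd = 2383/69 ≈ 34.536 mcg/mL.
Steady-state peak Cmax,ss = C₀·R ≈ 34.536 × 1.1826 ≈ 40.842 mcg/mL.
Peak 40.8 mcg/mL vs MTC 45 mcg/mL: below toxic threshold.

40.8 mcg/mL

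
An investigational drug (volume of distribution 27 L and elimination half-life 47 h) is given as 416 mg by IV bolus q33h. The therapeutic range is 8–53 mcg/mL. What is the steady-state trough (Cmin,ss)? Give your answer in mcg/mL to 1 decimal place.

24.6 mcg/mL

k = ln2/t½ = ln2/47 ≈ 0.014748 h⁻¹; fraction remaining f = e^(−kτ) = e^(−0.014748×33) ≈ 0.6147.
Each bolus raises the concentration by D/Vd = 416/27 ≈ 15.407 mcg/mL.
Steady-state trough Cmin,ss = C₀·f/(1−f) ≈ 15.407 × 0.6147/0.3853 ≈ 24.580 mcg/mL.
Trough 24.6 mcg/mL vs MEC 8 mcg/mL: adequate.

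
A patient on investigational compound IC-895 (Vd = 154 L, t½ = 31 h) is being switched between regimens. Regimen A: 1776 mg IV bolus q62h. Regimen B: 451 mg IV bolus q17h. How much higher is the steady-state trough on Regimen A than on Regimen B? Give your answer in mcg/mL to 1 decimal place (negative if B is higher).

Regimen A: f = (1/2)^(62/31) ≈ 0.2500; Cmin,ss = (1776/154)·f/(1−f) ≈ 3.844 mcg/mL.
Regimen B: f = (1/2)^(17/31) ≈ 0.6838; Cmin,ss = (451/154)·f/(1−f) ≈ 6.333 mcg/mL.
Difference ≈ 3.844 − 6.333 ≈ -2.489 mcg/mL.

-2.5 mcg/mL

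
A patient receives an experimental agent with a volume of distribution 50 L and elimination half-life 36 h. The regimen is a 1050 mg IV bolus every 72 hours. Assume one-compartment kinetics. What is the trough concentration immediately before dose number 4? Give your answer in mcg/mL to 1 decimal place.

f = (1/2)^(τ/t½) = (1/2)^(72/36) ≈ 0.2500.
C₀ = D/Vd = 1050/50 ≈ 21.000 mcg/mL.
Before the 4th dose, 3 doses have been given. Superposition: Cmin = C₀·(f + f² + … + f^3).
≈ 21.000 × (0.2500 + 0.0625 + 0.0156) ≈ 21.000 × 0.3281 ≈ 6.890 mcg/mL.

6.9 mcg/mL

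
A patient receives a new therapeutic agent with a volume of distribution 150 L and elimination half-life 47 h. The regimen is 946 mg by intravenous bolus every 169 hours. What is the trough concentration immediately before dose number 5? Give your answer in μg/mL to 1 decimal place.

0.6 μg/mL

f = (1/2)^(τ/t½) = (1/2)^(169/47) ≈ 0.0827.
C₀ = D/Vd = 946/150 ≈ 6.307 μg/mL.
Before the 5th dose, 4 doses have been given. Superposition: Cmin = C₀·(f + f² + … + f^4).
≈ 6.307 × (0.0827 + 0.0068 + 0.0006 + 0.0000) ≈ 6.307 × 0.0901 ≈ 0.568 μg/mL.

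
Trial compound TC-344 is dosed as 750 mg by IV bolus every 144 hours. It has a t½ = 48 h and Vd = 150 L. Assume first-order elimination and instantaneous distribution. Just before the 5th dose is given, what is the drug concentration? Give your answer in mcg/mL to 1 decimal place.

f = (1/2)^(τ/t½) = (1/2)^(144/48) ≈ 0.1250.
C₀ = D/Vd = 750/150 ≈ 5.000 mcg/mL.
Before the 5th dose, 4 doses have been given. Superposition: Cmin = C₀·(f + f² + … + f^4).
≈ 5.000 × (0.1250 + 0.0156 + 0.0020 + 0.0002) ≈ 5.000 × 0.1428 ≈ 0.714 mcg/mL.

0.7 mcg/mL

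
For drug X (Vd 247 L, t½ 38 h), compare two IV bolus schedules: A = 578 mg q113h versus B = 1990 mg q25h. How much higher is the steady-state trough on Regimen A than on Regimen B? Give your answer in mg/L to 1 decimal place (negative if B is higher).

-13.6 mg/L

Regimen A: f = (1/2)^(113/38) ≈ 0.1273; Cmin,ss = (578/247)·f/(1−f) ≈ 0.341 mg/L.
Regimen B: f = (1/2)^(25/38) ≈ 0.6338; Cmin,ss = (1990/247)·f/(1−f) ≈ 13.944 mg/L.
Difference ≈ 0.341 − 13.944 ≈ -13.603 mg/L.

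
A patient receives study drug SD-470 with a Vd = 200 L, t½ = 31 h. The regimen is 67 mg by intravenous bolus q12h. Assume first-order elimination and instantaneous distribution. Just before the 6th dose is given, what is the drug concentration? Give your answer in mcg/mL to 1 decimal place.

f = (1/2)^(τ/t½) = (1/2)^(12/31) ≈ 0.7647.
C₀ = D/Vd = 67/200 ≈ 0.335 mcg/mL.
Before the 6th dose, 5 doses have been given. Superposition: Cmin = C₀·(f + f² + … + f^5).
≈ 0.335 × (0.7647 + 0.5848 + 0.4472 + 0.3420 + 0.2615) ≈ 0.335 × 2.4002 ≈ 0.804 mcg/mL.

0.8 mcg/mL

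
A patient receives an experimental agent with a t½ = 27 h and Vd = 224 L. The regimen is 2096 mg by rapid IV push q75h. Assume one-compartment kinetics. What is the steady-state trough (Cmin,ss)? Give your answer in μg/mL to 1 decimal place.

1.6 μg/mL

τ/t½ = 75/27 ≈ 2.7778, so fraction remaining f = (1/2)^(75/27) ≈ 0.1458.
Single-dose peak C₀ = D/Vd = 2096/224 ≈ 9.357 μg/mL.
Steady-state trough Cmin,ss = C₀·f/(1−f) ≈ 9.357 × 0.1458/0.8542 ≈ 1.597 μg/mL.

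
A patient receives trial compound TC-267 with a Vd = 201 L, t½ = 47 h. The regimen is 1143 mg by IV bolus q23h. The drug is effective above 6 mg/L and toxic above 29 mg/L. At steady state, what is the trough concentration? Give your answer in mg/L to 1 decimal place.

k = ln2/t½ = ln2/47 ≈ 0.014748 h⁻¹; fraction remaining f = e^(−kτ) = e^(−0.014748×23) ≈ 0.7123.
Single-dose peak C₀ = D/Vd = 1143/201 ≈ 5.687 mg/L.
Steady-state trough Cmin,ss = C₀·f/(1−f) ≈ 5.687 × 0.7123/0.2877 ≈ 14.080 mg/L.
Trough 14.1 mg/L vs MEC 6 mg/L: adequate.

14.1 mg/L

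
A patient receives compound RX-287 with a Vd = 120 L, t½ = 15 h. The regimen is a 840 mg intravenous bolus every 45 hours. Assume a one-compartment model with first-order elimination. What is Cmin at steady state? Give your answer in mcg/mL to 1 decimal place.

τ = 45 h = 3 half-lives, so f = (1/2)^3 = 0.125.
Accumulation ratio R = 1/(1 − f) = 1/0.875 = 8/7.
Single-dose peak C₀ = D/Vd = 840/120 = 7 mcg/mL.
Steady-state peak Cmax,ss = C₀·R = 7 × 8/7 ≈ 8.000 mcg/mL.
Steady-state trough Cmin,ss = Cmax,ss·f ≈ 8.000 × 0.125 ≈ 1.000 mcg/mL.

1.0 mcg/mL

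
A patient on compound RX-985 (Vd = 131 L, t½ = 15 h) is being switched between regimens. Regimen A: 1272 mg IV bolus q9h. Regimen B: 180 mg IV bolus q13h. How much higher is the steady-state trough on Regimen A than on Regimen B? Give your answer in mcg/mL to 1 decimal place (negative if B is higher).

17.2 mcg/mL

Regimen A: f = (1/2)^(9/15) ≈ 0.6598; Cmin,ss = (1272/131)·f/(1−f) ≈ 18.832 mcg/mL.
Regimen B: f = (1/2)^(13/15) ≈ 0.5484; Cmin,ss = (180/131)·f/(1−f) ≈ 1.669 mcg/mL.
Difference ≈ 18.832 − 1.669 ≈ 17.163 mcg/mL.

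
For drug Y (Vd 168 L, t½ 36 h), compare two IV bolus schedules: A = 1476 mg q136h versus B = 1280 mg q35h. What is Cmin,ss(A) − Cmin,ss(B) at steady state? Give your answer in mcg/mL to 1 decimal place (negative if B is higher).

Regimen A: f = (1/2)^(136/36) ≈ 0.0729; Cmin,ss = (1476/168)·f/(1−f) ≈ 0.691 mcg/mL.
Regimen B: f = (1/2)^(35/36) ≈ 0.5097; Cmin,ss = (1280/168)·f/(1−f) ≈ 7.921 mcg/mL.
Difference ≈ 0.691 − 7.921 ≈ -7.230 mcg/mL.

-7.2 mcg/mL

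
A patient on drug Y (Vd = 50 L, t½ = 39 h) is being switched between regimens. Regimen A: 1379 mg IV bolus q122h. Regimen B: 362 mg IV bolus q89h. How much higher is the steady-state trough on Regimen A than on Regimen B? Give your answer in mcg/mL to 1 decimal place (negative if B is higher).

1.7 mcg/mL

Regimen A: f = (1/2)^(122/39) ≈ 0.1144; Cmin,ss = (1379/50)·f/(1−f) ≈ 3.563 mcg/mL.
Regimen B: f = (1/2)^(89/39) ≈ 0.2056; Cmin,ss = (362/50)·f/(1−f) ≈ 1.874 mcg/mL.
Difference ≈ 3.563 − 1.874 ≈ 1.689 mcg/mL.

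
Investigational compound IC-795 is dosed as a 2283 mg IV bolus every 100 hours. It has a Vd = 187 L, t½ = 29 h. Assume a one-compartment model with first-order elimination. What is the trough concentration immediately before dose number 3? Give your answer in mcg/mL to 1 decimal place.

1.2 mcg/mL

f = (1/2)^(τ/t½) = (1/2)^(100/29) ≈ 0.0916.
C₀ = D/Vd = 2283/187 ≈ 12.209 mcg/mL.
Before the 3rd dose, 2 doses have been given. Superposition: Cmin = C₀·(f + f²).
≈ 12.209 × (0.0916 + 0.0084) ≈ 12.209 × 0.1000 ≈ 1.221 mcg/mL.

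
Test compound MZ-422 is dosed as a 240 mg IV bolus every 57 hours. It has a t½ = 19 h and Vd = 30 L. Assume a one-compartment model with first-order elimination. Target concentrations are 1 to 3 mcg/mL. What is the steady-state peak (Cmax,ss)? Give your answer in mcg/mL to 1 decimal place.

9.1 mcg/mL

τ = 57 h = 3 half-lives, so f = (1/2)^3 = 0.125.
Accumulation ratio R = 1/(1 − f) = 1/0.875 = 8/7.
Single-dose peak C₀ = D/Vd = 240/30 = 8 mcg/mL.
Steady-state peak Cmax,ss = C₀·R = 8 × 8/7 ≈ 9.143 mcg/mL.
Peak 9.1 mcg/mL vs MTC 3 mcg/mL: exceeds toxic threshold.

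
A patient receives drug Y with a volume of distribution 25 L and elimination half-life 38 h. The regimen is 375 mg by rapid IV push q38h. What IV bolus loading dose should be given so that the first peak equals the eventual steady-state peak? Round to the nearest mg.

f = (1/2)^(38/38) ≈ 0.500000; accumulation ratio R = 1/(1−f) ≈ 2.00000.
Loading dose to hit Cmax,ss on first dose: D_load = D_maint·R ≈ 375 × 2.00000 ≈ 750.00 mg.

750 mg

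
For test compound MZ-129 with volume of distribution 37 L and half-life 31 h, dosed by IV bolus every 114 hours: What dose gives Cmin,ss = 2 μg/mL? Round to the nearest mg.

τ/t½ = 114/31 ≈ 3.6774, so f = (1/2)^(114/31) ≈ 0.078160.
Cmin,ss = (D/Vd)·f/(1−f), so D = Cmin,ss·Vd·(1−f)/f.
D = 2 × 37 × (1−f)/f ≈ 2 × 37 × 11.79427 ≈ 872.78 mg.

873 mg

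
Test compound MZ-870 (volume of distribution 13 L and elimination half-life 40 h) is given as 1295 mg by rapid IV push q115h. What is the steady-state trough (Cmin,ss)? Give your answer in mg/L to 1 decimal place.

Over one 115-h interval, 115/40 ≈ 2.875 half-lives elapse, leaving f ≈ 0.1363 of each dose.
At steady state, accumulation factor R = 1/(1 − e^(−kτ)) ≈ 1.1578.
Single-dose peak C₀ = D/Vd = 1295/13 ≈ 99.615 mg/L.
Steady-state peak Cmax,ss = C₀·R ≈ 99.615 × 1.1578 ≈ 115.334 mg/L.
Steady-state trough Cmin,ss = Cmax,ss·f ≈ 115.334 × 0.1363 ≈ 15.720 mg/L.

15.7 mg/L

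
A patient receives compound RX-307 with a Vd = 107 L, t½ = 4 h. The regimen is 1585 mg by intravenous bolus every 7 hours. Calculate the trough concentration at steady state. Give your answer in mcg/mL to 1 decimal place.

6.3 mcg/mL

τ/t½ = 7/4 ≈ 1.75, so fraction remaining f = (1/2)^(7/4) ≈ 0.2973.
Single-dose peak C₀ = D/Vd = 1585/107 ≈ 14.813 mcg/mL.
Steady-state trough Cmin,ss = C₀·f/(1−f) ≈ 14.813 × 0.2973/0.7027 ≈ 6.267 mcg/mL.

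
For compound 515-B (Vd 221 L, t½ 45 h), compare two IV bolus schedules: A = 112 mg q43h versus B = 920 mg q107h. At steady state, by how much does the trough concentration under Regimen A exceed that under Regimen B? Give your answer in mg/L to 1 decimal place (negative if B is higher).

Regimen A: f = (1/2)^(43/45) ≈ 0.5156; Cmin,ss = (112/221)·f/(1−f) ≈ 0.539 mg/L.
Regimen B: f = (1/2)^(107/45) ≈ 0.1924; Cmin,ss = (920/221)·f/(1−f) ≈ 0.992 mg/L.
Difference ≈ 0.539 − 0.992 ≈ -0.453 mg/L.

-0.5 mg/L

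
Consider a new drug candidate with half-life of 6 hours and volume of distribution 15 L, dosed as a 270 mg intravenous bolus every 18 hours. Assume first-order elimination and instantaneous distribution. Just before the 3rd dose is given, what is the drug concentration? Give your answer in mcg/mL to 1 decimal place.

f = (1/2)^(τ/t½) = (1/2)^(18/6) ≈ 0.1250.
C₀ = D/Vd = 270/15 ≈ 18.000 mcg/mL.
Before the 3rd dose, 2 doses have been given. Superposition: Cmin = C₀·(f + f²).
≈ 18.000 × (0.1250 + 0.0156) ≈ 18.000 × 0.1406 ≈ 2.531 mcg/mL.

2.5 mcg/mL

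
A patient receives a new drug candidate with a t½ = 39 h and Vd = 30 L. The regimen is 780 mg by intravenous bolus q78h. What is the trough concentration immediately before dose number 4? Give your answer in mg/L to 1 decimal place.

f = (1/2)^(τ/t½) = (1/2)^(78/39) ≈ 0.2500.
C₀ = D/Vd = 780/30 ≈ 26.000 mg/L.
Before the 4th dose, 3 doses have been given. Superposition: Cmin = C₀·(f + f² + … + f^3).
≈ 26.000 × (0.2500 + 0.0625 + 0.0156) ≈ 26.000 × 0.3281 ≈ 8.531 mg/L.

8.5 mg/L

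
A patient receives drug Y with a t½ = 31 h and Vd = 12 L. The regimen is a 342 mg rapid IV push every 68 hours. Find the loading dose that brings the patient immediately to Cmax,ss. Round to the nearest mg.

438 mg

f = (1/2)^(68/31) ≈ 0.218613; accumulation ratio R = 1/(1−f) ≈ 1.27978.
Loading dose to hit Cmax,ss on first dose: D_load = D_maint·R ≈ 342 × 1.27978 ≈ 437.68 mg.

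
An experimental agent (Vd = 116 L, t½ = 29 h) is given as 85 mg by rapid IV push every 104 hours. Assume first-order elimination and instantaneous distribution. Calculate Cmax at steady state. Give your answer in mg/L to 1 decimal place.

0.8 mg/L

τ/t½ = 104/29 ≈ 3.5862, so fraction remaining f = (1/2)^(104/29) ≈ 0.0833.
Accumulation ratio R = 1/(1 − f) ≈ 1/0.9167 ≈ 1.0909.
Each bolus raises the concentration by D/Vd = 85/116 ≈ 0.733 mg/L.
Steady-state peak Cmax,ss = C₀·R ≈ 0.733 × 1.0909 ≈ 0.800 mg/L.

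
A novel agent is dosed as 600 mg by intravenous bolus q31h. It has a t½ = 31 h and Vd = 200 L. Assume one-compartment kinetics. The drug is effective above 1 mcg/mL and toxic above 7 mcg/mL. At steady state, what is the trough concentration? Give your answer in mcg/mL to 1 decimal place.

τ = 31 h = 1 half-life, so f = (1/2)^1 = 0.5.
Accumulation ratio R = 1/(1 − f) = 1/0.5 = 2/1.
Single-dose peak C₀ = D/Vd = 600/200 = 3 mcg/mL.
Steady-state peak Cmax,ss = C₀·R = 3 × 2/1 ≈ 6.000 mcg/mL.
Steady-state trough Cmin,ss = Cmax,ss·f ≈ 6.000 × 0.5 ≈ 3.000 mcg/mL.
Trough 3.0 mcg/mL vs MEC 1 mcg/mL: adequate.

3.0 mcg/mL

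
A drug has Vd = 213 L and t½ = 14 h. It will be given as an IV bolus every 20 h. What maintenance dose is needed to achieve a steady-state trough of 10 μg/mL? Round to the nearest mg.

3604 mg

τ/t½ = 20/14 ≈ 1.4286, so f = (1/2)^(20/14) ≈ 0.371499.
Cmin,ss = (D/Vd)·f/(1−f), so D = Cmin,ss·Vd·(1−f)/f.
D = 10 × 213 × (1−f)/f ≈ 10 × 213 × 1.69180 ≈ 3603.53 mg.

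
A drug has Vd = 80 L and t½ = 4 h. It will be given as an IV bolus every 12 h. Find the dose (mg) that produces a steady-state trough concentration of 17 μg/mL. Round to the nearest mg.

9520 mg

τ/t½ = 12/4 ≈ 3, so f = (1/2)^(12/4) ≈ 0.125000.
Cmin,ss = (D/Vd)·f/(1−f), so D = Cmin,ss·Vd·(1−f)/f.
D = 17 × 80 × (1−f)/f ≈ 17 × 80 × 7.00000 ≈ 9520.00 mg.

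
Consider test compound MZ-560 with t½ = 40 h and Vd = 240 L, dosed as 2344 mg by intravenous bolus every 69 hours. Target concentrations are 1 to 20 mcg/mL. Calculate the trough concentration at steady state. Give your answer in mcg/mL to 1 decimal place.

Over one 69-h interval, 69/40 ≈ 1.725 half-lives elapse, leaving f ≈ 0.3025 of each dose.
Accumulation ratio R = 1/(1 − f) ≈ 1/0.6975 ≈ 1.4337.
Single-dose peak C₀ = D/Vd = 2344/240 ≈ 9.767 mcg/mL.
Steady-state peak Cmax,ss = C₀·R ≈ 9.767 × 1.4337 ≈ 14.003 mcg/mL.
Steady-state trough Cmin,ss = Cmax,ss·f ≈ 14.003 × 0.3025 ≈ 4.236 mcg/mL.
Trough 4.2 mcg/mL vs MEC 1 mcg/mL: adequate.

4.2 mcg/mL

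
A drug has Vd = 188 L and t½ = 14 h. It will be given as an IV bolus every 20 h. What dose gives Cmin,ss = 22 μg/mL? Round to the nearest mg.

6997 mg

τ/t½ = 20/14 ≈ 1.4286, so f = (1/2)^(20/14) ≈ 0.371499.
Cmin,ss = (D/Vd)·f/(1−f), so D = Cmin,ss·Vd·(1−f)/f.
D = 22 × 188 × (1−f)/f ≈ 22 × 188 × 1.69180 ≈ 6997.28 mg.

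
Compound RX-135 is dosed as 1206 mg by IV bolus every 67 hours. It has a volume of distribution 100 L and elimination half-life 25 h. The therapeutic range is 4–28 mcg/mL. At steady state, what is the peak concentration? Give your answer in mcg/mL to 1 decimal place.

14.3 mcg/mL

Over one 67-h interval, 67/25 ≈ 2.68 half-lives elapse, leaving f ≈ 0.1560 of each dose.
Accumulation ratio R = 1/(1 − f) ≈ 1/0.8440 ≈ 1.1848.
Single-dose peak C₀ = D/Vd = 1206/100 ≈ 12.060 mcg/mL.
Steady-state peak Cmax,ss = C₀·R ≈ 12.060 × 1.1848 ≈ 14.289 mcg/mL.
Peak 14.3 mcg/mL vs MTC 28 mcg/mL: below toxic threshold.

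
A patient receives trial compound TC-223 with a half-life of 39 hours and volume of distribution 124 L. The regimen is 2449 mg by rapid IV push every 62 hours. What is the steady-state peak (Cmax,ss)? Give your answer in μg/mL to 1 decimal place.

k = ln2/t½ = ln2/39 ≈ 0.017773 h⁻¹; fraction remaining f = e^(−kτ) = e^(−0.017773×62) ≈ 0.3322.
Accumulation ratio R = 1/(1 − f) ≈ 1/0.6678 ≈ 1.4975.
Single-dose peak C₀ = D/Vd = 2449/124 ≈ 19.750 μg/mL.
Cmax,ss = C₀/(1 − f) ≈ 19.750/0.6678 ≈ 29.575 μg/mL.

29.6 μg/mL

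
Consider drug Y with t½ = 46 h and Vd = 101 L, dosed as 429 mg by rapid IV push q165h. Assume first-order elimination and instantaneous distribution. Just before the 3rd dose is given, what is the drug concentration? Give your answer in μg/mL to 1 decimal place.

f = (1/2)^(τ/t½) = (1/2)^(165/46) ≈ 0.0832.
C₀ = D/Vd = 429/101 ≈ 4.248 μg/mL.
Before the 3rd dose, 2 doses have been given. Superposition: Cmin = C₀·(f + f²).
≈ 4.248 × (0.0832 + 0.0069) ≈ 4.248 × 0.0901 ≈ 0.383 μg/mL.

0.4 μg/mL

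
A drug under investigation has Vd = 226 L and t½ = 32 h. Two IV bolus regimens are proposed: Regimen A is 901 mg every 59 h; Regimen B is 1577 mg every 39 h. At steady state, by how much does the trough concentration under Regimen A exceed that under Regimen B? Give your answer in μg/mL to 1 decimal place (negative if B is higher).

Regimen A: f = (1/2)^(59/32) ≈ 0.2786; Cmin,ss = (901/226)·f/(1−f) ≈ 1.540 μg/mL.
Regimen B: f = (1/2)^(39/32) ≈ 0.4297; Cmin,ss = (1577/226)·f/(1−f) ≈ 5.258 μg/mL.
Difference ≈ 1.540 − 5.258 ≈ -3.718 μg/mL.

-3.7 μg/mL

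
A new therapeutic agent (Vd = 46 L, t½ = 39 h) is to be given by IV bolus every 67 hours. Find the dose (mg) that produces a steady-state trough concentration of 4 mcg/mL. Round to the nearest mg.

421 mg

τ/t½ = 67/39 ≈ 1.7179, so f = (1/2)^(67/39) ≈ 0.303981.
Cmin,ss = (D/Vd)·f/(1−f), so D = Cmin,ss·Vd·(1−f)/f.
D = 4 × 46 × (1−f)/f ≈ 4 × 46 × 2.28968 ≈ 421.30 mg.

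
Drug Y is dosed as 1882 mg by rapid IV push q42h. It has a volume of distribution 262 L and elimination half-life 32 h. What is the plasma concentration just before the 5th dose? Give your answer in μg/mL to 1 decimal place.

4.7 μg/mL

f = (1/2)^(τ/t½) = (1/2)^(42/32) ≈ 0.4026.
C₀ = D/Vd = 1882/262 ≈ 7.183 μg/mL.
Before the 5th dose, 4 doses have been given. Superposition: Cmin = C₀·(f + f² + … + f^4).
≈ 7.183 × (0.4026 + 0.1621 + 0.0653 + 0.0263) ≈ 7.183 × 0.6563 ≈ 4.714 μg/mL.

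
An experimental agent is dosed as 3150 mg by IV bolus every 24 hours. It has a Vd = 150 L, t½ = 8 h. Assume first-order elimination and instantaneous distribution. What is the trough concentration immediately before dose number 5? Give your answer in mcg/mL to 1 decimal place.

3.0 mcg/mL

f = (1/2)^(τ/t½) = (1/2)^(24/8) ≈ 0.1250.
C₀ = D/Vd = 3150/150 ≈ 21.000 mcg/mL.
Before the 5th dose, 4 doses have been given. Superposition: Cmin = C₀·(f + f² + … + f^4).
≈ 21.000 × (0.1250 + 0.0156 + 0.0020 + 0.0002) ≈ 21.000 × 0.1428 ≈ 2.999 mcg/mL.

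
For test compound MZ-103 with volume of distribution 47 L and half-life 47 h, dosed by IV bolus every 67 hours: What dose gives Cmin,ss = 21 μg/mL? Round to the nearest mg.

1664 mg

τ/t½ = 67/47 ≈ 1.4255, so f = (1/2)^(67/47) ≈ 0.372282.
Cmin,ss = (D/Vd)·f/(1−f), so D = Cmin,ss·Vd·(1−f)/f.
D = 21 × 47 × (1−f)/f ≈ 21 × 47 × 1.68614 ≈ 1664.22 mg.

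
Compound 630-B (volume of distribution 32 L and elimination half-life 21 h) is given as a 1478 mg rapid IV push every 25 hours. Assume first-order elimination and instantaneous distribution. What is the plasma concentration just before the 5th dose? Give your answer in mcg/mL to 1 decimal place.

f = (1/2)^(τ/t½) = (1/2)^(25/21) ≈ 0.4382.
C₀ = D/Vd = 1478/32 ≈ 46.188 mcg/mL.
Before the 5th dose, 4 doses have been given. Superposition: Cmin = C₀·(f + f² + … + f^4).
≈ 46.188 × (0.4382 + 0.1920 + 0.0841 + 0.0369) ≈ 46.188 × 0.7512 ≈ 34.696 mcg/mL.

34.7 mcg/mL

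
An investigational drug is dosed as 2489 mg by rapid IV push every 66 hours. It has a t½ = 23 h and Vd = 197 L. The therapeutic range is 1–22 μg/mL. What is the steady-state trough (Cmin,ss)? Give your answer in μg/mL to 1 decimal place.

2.0 μg/mL

Over one 66-h interval, 66/23 ≈ 2.8696 half-lives elapse, leaving f ≈ 0.1368 of each dose.
Single-dose peak C₀ = D/Vd = 2489/197 ≈ 12.635 μg/mL.
Steady-state trough Cmin,ss = C₀·f/(1−f) ≈ 12.635 × 0.1368/0.8632 ≈ 2.002 μg/mL.
Trough 2.0 μg/mL vs MEC 1 μg/mL: adequate.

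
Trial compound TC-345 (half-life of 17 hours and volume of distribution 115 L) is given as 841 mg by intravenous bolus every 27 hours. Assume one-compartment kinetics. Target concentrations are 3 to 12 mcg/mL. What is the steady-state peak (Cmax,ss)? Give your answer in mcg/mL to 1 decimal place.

11.0 mcg/mL

τ/t½ = 27/17 ≈ 1.5882, so fraction remaining f = (1/2)^(27/17) ≈ 0.3326.
At steady state, accumulation factor R = 1/(1 − e^(−kτ)) ≈ 1.4984.
Each bolus raises the concentration by D/Vd = 841/115 ≈ 7.313 mcg/mL.
Cmax,ss = C₀/(1 − f) ≈ 7.313/0.6674 ≈ 10.957 mcg/mL.
Peak 11.0 mcg/mL vs MTC 12 mcg/mL: below toxic threshold.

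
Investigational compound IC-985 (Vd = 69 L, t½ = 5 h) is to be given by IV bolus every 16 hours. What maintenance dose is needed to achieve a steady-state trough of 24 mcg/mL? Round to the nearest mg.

13562 mg

τ/t½ = 16/5 ≈ 3.2, so f = (1/2)^(16/5) ≈ 0.108819.
Cmin,ss = (D/Vd)·f/(1−f), so D = Cmin,ss·Vd·(1−f)/f.
D = 24 × 69 × (1−f)/f ≈ 24 × 69 × 8.18957 ≈ 13561.93 mg.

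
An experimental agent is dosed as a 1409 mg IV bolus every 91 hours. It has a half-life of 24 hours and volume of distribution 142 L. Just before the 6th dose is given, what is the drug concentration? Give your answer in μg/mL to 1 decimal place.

0.8 μg/mL

f = (1/2)^(τ/t½) = (1/2)^(91/24) ≈ 0.0722.
C₀ = D/Vd = 1409/142 ≈ 9.923 μg/mL.
Before the 6th dose, 5 doses have been given. Superposition: Cmin = C₀·(f + f² + … + f^5).
≈ 9.923 × (0.0722 + 0.0052 + 0.0004 + 0.0000 + 0.0000) ≈ 9.923 × 0.0778 ≈ 0.772 μg/mL.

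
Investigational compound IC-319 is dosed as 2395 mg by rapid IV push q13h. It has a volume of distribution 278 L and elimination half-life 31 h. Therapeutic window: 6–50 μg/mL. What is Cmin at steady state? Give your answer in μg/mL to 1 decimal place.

25.5 μg/mL

Over one 13-h interval, 13/31 ≈ 0.41935 half-lives elapse, leaving f ≈ 0.7478 of each dose.
At steady state, accumulation factor R = 1/(1 − e^(−kτ)) ≈ 3.9651.
Each bolus raises the concentration by D/Vd = 2395/278 ≈ 8.615 μg/mL.
Cmax,ss = C₀/(1 − f) ≈ 8.615/0.2522 ≈ 34.159 μg/mL.
Steady-state trough Cmin,ss = Cmax,ss·f ≈ 34.159 × 0.7478 ≈ 25.544 μg/mL.
Trough 25.5 μg/mL vs MEC 6 μg/mL: adequate.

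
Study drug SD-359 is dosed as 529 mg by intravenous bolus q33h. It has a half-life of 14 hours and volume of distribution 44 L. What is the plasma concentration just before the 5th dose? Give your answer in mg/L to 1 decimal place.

f = (1/2)^(τ/t½) = (1/2)^(33/14) ≈ 0.1952.
C₀ = D/Vd = 529/44 ≈ 12.023 mg/L.
Before the 5th dose, 4 doses have been given. Superposition: Cmin = C₀·(f + f² + … + f^4).
≈ 12.023 × (0.1952 + 0.0381 + 0.0074 + 0.0015) ≈ 12.023 × 0.2422 ≈ 2.912 mg/L.

2.9 mg/L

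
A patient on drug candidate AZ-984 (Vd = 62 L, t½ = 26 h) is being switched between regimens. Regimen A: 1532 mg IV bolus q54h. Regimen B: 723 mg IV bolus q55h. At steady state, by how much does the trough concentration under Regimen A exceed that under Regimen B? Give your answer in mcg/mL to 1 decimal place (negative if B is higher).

4.2 mcg/mL

Regimen A: f = (1/2)^(54/26) ≈ 0.2370; Cmin,ss = (1532/62)·f/(1−f) ≈ 7.675 mcg/mL.
Regimen B: f = (1/2)^(55/26) ≈ 0.2308; Cmin,ss = (723/62)·f/(1−f) ≈ 3.499 mcg/mL.
Difference ≈ 7.675 − 3.499 ≈ 4.176 mcg/mL.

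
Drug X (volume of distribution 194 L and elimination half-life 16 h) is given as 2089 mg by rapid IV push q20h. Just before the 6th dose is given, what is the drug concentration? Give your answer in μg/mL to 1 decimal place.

7.7 μg/mL

f = (1/2)^(τ/t½) = (1/2)^(20/16) ≈ 0.4204.
C₀ = D/Vd = 2089/194 ≈ 10.768 μg/mL.
Before the 6th dose, 5 doses have been given. Superposition: Cmin = C₀·(f + f² + … + f^5).
≈ 10.768 × (0.4204 + 0.1767 + 0.0743 + 0.0312 + 0.0131) ≈ 10.768 × 0.7157 ≈ 7.707 μg/mL.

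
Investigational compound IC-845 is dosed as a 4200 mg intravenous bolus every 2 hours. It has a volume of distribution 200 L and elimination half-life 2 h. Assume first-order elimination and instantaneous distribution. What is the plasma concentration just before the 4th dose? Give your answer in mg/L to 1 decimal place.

f = (1/2)^(τ/t½) = (1/2)^(2/2) ≈ 0.5000.
C₀ = D/Vd = 4200/200 ≈ 21.000 mg/L.
Before the 4th dose, 3 doses have been given. Superposition: Cmin = C₀·(f + f² + … + f^3).
≈ 21.000 × (0.5000 + 0.2500 + 0.1250) ≈ 21.000 × 0.8750 ≈ 18.375 mg/L.

18.4 mg/L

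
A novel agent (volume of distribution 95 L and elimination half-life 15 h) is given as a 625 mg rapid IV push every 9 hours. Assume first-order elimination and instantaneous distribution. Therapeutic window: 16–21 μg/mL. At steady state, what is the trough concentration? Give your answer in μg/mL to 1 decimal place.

k = ln2/t½ = ln2/15 ≈ 0.046210 h⁻¹; fraction remaining f = e^(−kτ) = e^(−0.046210×9) ≈ 0.6598.
Accumulation ratio R = 1/(1 − f) ≈ 1/0.3402 ≈ 2.9394.
Each bolus raises the concentration by D/Vd = 625/95 ≈ 6.579 μg/mL.
Steady-state peak Cmax,ss = C₀·R ≈ 6.579 × 2.9394 ≈ 19.338 μg/mL.
One interval later, Cmin,ss = Cmax,ss·e^(−kτ) ≈ 19.338 × 0.6598 ≈ 12.759 μg/mL.
Trough 12.8 μg/mL vs MEC 16 μg/mL: subtherapeutic.

12.8 μg/mL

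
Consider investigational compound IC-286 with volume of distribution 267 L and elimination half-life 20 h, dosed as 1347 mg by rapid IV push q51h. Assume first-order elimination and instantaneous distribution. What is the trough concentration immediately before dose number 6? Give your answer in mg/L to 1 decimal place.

1.0 mg/L

f = (1/2)^(τ/t½) = (1/2)^(51/20) ≈ 0.1708.
C₀ = D/Vd = 1347/267 ≈ 5.045 mg/L.
Before the 6th dose, 5 doses have been given. Superposition: Cmin = C₀·(f + f² + … + f^5).
≈ 5.045 × (0.1708 + 0.0292 + 0.0050 + 0.0009 + 0.0001) ≈ 5.045 × 0.2060 ≈ 1.039 mg/L.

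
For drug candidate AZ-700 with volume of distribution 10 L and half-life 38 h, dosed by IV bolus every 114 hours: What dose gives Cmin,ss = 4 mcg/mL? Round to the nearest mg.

τ/t½ = 114/38 ≈ 3, so f = (1/2)^(114/38) ≈ 0.125000.
Cmin,ss = (D/Vd)·f/(1−f), so D = Cmin,ss·Vd·(1−f)/f.
D = 4 × 10 × (1−f)/f ≈ 4 × 10 × 7.00000 ≈ 280.00 mg.

280 mg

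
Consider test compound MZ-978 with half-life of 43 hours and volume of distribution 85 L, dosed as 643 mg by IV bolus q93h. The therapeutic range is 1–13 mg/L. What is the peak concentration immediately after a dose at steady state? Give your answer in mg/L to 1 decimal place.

9.7 mg/L

k = ln2/t½ = ln2/43 ≈ 0.016120 h⁻¹; fraction remaining f = e^(−kτ) = e^(−0.016120×93) ≈ 0.2233.
At steady state, accumulation factor R = 1/(1 − e^(−kτ)) ≈ 1.2875.
Single-dose peak C₀ = D/Vd = 643/85 ≈ 7.565 mg/L.
Steady-state peak Cmax,ss = C₀·R ≈ 7.565 × 1.2875 ≈ 9.740 mg/L.
Peak 9.7 mg/L vs MTC 13 mg/L: below toxic threshold.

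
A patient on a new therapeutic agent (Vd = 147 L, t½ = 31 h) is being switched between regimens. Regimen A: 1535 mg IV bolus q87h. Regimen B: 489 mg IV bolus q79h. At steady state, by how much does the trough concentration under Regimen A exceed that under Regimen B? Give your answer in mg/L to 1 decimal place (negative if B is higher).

1.1 mg/L

Regimen A: f = (1/2)^(87/31) ≈ 0.1429; Cmin,ss = (1535/147)·f/(1−f) ≈ 1.741 mg/L.
Regimen B: f = (1/2)^(79/31) ≈ 0.1709; Cmin,ss = (489/147)·f/(1−f) ≈ 0.686 mg/L.
Difference ≈ 1.741 − 0.686 ≈ 1.055 mg/L.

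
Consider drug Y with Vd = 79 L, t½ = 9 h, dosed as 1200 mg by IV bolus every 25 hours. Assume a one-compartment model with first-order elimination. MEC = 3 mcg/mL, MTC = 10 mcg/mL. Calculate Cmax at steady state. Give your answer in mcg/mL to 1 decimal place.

Over one 25-h interval, 25/9 ≈ 2.7778 half-lives elapse, leaving f ≈ 0.1458 of each dose.
Accumulation ratio R = 1/(1 − f) ≈ 1/0.8542 ≈ 1.1707.
Each bolus raises the concentration by D/Vd = 1200/79 ≈ 15.190 mcg/mL.
Steady-state peak Cmax,ss = C₀·R ≈ 15.190 × 1.1707 ≈ 17.783 mcg/mL.
Peak 17.8 mcg/mL vs MTC 10 mcg/mL: exceeds toxic threshold.

17.8 mcg/mL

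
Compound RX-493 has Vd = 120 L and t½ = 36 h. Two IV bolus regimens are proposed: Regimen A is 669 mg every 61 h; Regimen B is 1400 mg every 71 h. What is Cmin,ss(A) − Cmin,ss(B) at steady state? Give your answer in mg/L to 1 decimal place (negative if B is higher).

-1.5 mg/L

Regimen A: f = (1/2)^(61/36) ≈ 0.3090; Cmin,ss = (669/120)·f/(1−f) ≈ 2.493 mg/L.
Regimen B: f = (1/2)^(71/36) ≈ 0.2549; Cmin,ss = (1400/120)·f/(1−f) ≈ 3.991 mg/L.
Difference ≈ 2.493 − 3.991 ≈ -1.498 mg/L.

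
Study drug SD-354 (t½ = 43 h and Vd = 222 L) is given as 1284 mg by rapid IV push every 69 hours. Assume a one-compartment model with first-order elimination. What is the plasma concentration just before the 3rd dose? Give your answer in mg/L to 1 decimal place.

2.5 mg/L

f = (1/2)^(τ/t½) = (1/2)^(69/43) ≈ 0.3288.
C₀ = D/Vd = 1284/222 ≈ 5.784 mg/L.
Before the 3rd dose, 2 doses have been given. Superposition: Cmin = C₀·(f + f²).
≈ 5.784 × (0.3288 + 0.1081) ≈ 5.784 × 0.4369 ≈ 2.527 mg/L.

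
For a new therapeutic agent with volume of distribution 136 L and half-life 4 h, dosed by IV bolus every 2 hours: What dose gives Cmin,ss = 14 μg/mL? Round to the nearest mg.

789 mg

τ/t½ = 2/4 ≈ 0.5, so f = (1/2)^(2/4) ≈ 0.707107.
Cmin,ss = (D/Vd)·f/(1−f), so D = Cmin,ss·Vd·(1−f)/f.
D = 14 × 136 × (1−f)/f ≈ 14 × 136 × 0.41421 ≈ 788.66 mg.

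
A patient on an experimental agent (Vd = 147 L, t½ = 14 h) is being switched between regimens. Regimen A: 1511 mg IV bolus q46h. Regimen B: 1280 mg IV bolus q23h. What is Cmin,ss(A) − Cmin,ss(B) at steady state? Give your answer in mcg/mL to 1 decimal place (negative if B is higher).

Regimen A: f = (1/2)^(46/14) ≈ 0.1025; Cmin,ss = (1511/147)·f/(1−f) ≈ 1.174 mcg/mL.
Regimen B: f = (1/2)^(23/14) ≈ 0.3202; Cmin,ss = (1280/147)·f/(1−f) ≈ 4.101 mcg/mL.
Difference ≈ 1.174 − 4.101 ≈ -2.927 mcg/mL.

-2.9 mcg/mL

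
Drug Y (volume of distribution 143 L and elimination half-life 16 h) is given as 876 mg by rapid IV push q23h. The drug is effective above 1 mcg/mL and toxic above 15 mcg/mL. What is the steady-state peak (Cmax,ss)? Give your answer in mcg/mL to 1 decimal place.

k = ln2/t½ = ln2/16 ≈ 0.043322 h⁻¹; fraction remaining f = e^(−kτ) = e^(−0.043322×23) ≈ 0.3692.
At steady state, accumulation factor R = 1/(1 − e^(−kτ)) ≈ 1.5853.
Single-dose peak C₀ = D/Vd = 876/143 ≈ 6.126 mcg/mL.
Steady-state peak Cmax,ss = C₀·R ≈ 6.126 × 1.5853 ≈ 9.712 mcg/mL.
Peak 9.7 mcg/mL vs MTC 15 mcg/mL: below toxic threshold.

9.7 mcg/mL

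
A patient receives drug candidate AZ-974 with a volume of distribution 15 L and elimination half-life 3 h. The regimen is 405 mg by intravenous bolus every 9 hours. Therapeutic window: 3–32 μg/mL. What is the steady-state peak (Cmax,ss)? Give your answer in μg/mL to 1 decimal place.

τ = 9 h = 3 half-lives, so f = (1/2)^3 = 0.125.
At steady state, R = 1/(1 − 0.125) = 8/7.
Single-dose peak C₀ = D/Vd = 405/15 = 27 μg/mL.
Steady-state peak Cmax,ss = C₀·R = 27 × 8/7 ≈ 30.857 μg/mL.
Peak 30.9 μg/mL vs MTC 32 μg/mL: below toxic threshold.

30.9 μg/mL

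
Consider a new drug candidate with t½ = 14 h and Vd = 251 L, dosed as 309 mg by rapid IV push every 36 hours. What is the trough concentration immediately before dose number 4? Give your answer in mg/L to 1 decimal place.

0.2 mg/L

f = (1/2)^(τ/t½) = (1/2)^(36/14) ≈ 0.1682.
C₀ = D/Vd = 309/251 ≈ 1.231 mg/L.
Before the 4th dose, 3 doses have been given. Superposition: Cmin = C₀·(f + f² + … + f^3).
≈ 1.231 × (0.1682 + 0.0283 + 0.0048) ≈ 1.231 × 0.2013 ≈ 0.248 mg/L.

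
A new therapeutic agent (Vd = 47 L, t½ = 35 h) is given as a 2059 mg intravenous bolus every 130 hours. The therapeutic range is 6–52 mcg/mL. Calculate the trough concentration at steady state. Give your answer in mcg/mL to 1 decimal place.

3.6 mcg/mL

k = ln2/t½ = ln2/35 ≈ 0.019804 h⁻¹; fraction remaining f = e^(−kτ) = e^(−0.019804×130) ≈ 0.0762.
At steady state, accumulation factor R = 1/(1 − e^(−kτ)) ≈ 1.0825.
Each bolus raises the concentration by D/Vd = 2059/47 ≈ 43.809 mcg/mL.
Steady-state peak Cmax,ss = C₀·R ≈ 43.809 × 1.0825 ≈ 47.423 mcg/mL.
Steady-state trough Cmin,ss = Cmax,ss·f ≈ 47.423 × 0.0762 ≈ 3.614 mcg/mL.
Trough 3.6 mcg/mL vs MEC 6 mcg/mL: subtherapeutic.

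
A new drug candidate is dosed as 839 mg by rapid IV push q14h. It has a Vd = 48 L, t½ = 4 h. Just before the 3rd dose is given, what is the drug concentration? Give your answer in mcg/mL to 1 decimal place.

1.7 mcg/mL

f = (1/2)^(τ/t½) = (1/2)^(14/4) ≈ 0.0884.
C₀ = D/Vd = 839/48 ≈ 17.479 mcg/mL.
Before the 3rd dose, 2 doses have been given. Superposition: Cmin = C₀·(f + f²).
≈ 17.479 × (0.0884 + 0.0078) ≈ 17.479 × 0.0962 ≈ 1.681 mcg/mL.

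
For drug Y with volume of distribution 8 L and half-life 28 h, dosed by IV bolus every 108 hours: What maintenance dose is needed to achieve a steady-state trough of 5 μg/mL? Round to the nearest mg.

540 mg

τ/t½ = 108/28 ≈ 3.8571, so f = (1/2)^(108/28) ≈ 0.069006.
Cmin,ss = (D/Vd)·f/(1−f), so D = Cmin,ss·Vd·(1−f)/f.
D = 5 × 8 × (1−f)/f ≈ 5 × 8 × 13.49149 ≈ 539.66 mg.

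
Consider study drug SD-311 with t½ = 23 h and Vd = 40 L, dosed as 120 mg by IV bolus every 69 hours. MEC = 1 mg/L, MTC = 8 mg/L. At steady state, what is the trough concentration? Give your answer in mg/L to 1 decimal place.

0.4 mg/L

The dosing interval is 3 half-lives, so f = 2^(−3) = 0.125.
Accumulation ratio R = 1/(1 − f) = 1/0.875 = 8/7.
Single-dose peak C₀ = D/Vd = 120/40 = 3 mg/L.
Steady-state peak Cmax,ss = C₀·R = 3 × 8/7 ≈ 3.429 mg/L.
Steady-state trough Cmin,ss = Cmax,ss·f ≈ 3.429 × 0.125 ≈ 0.429 mg/L.
Trough 0.4 mg/L vs MEC 1 mg/L: subtherapeutic.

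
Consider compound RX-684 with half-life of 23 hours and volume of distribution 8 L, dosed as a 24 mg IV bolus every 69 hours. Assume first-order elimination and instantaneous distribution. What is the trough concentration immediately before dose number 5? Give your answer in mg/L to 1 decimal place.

f = (1/2)^(τ/t½) = (1/2)^(69/23) ≈ 0.1250.
C₀ = D/Vd = 24/8 ≈ 3.000 mg/L.
Before the 5th dose, 4 doses have been given. Superposition: Cmin = C₀·(f + f² + … + f^4).
≈ 3.000 × (0.1250 + 0.0156 + 0.0020 + 0.0002) ≈ 3.000 × 0.1428 ≈ 0.428 mg/L.

0.4 mg/L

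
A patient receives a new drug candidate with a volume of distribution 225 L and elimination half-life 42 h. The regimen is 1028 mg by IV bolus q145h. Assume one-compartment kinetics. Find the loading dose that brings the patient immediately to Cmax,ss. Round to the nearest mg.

f = (1/2)^(145/42) ≈ 0.091354; accumulation ratio R = 1/(1−f) ≈ 1.10054.
Loading dose to hit Cmax,ss on first dose: D_load = D_maint·R ≈ 1028 × 1.10054 ≈ 1131.36 mg.

1131 mg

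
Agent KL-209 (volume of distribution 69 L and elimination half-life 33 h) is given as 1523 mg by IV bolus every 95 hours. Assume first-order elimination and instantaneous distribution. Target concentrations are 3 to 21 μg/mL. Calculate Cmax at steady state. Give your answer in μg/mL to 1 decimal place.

Over one 95-h interval, 95/33 ≈ 2.8788 half-lives elapse, leaving f ≈ 0.1360 of each dose.
Accumulation ratio R = 1/(1 − f) ≈ 1/0.8640 ≈ 1.1574.
Single-dose peak C₀ = D/Vd = 1523/69 ≈ 22.072 μg/mL.
Steady-state peak Cmax,ss = C₀·R ≈ 22.072 × 1.1574 ≈ 25.546 μg/mL.
Peak 25.5 μg/mL vs MTC 21 μg/mL: exceeds toxic threshold.

25.5 μg/mL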